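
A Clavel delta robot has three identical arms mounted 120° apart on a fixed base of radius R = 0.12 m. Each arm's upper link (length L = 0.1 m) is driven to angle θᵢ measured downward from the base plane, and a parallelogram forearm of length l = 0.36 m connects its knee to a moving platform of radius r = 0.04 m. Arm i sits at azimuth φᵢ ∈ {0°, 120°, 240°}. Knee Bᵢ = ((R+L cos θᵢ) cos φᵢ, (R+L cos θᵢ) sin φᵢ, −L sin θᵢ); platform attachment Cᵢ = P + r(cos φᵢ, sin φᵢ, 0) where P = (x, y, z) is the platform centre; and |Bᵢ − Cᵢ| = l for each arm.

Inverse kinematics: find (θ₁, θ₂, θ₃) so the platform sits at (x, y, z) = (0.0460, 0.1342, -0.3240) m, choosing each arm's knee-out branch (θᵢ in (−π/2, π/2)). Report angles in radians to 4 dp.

rotate P by −φ1: (0.0460, 0.1342, -0.3240)
  A cos θ + B sin θ = C:  0.0340·cos θ + -0.3240·sin θ = -0.0227
  γ=atan2(-0.3240,0.0340)=-1.4662;  ψ=arccos(-0.0697)=1.6406;  θ1=γ+ψ≈0.1743
arm 2 (φ=120.0°): x'=0.0932, y'=-0.1069
  e−x'=-0.0132;  (l²−L²−(e−x')²−y'²−z²)/2L = 0.0151
  √(A²+B²)=0.3243;  θ2 = -1.6116+1.5243 ≈ -0.0873
φ3=240.0° → target in arm frame (-0.1392, -0.0273)
  A=0.2192, B=-0.3240, C=(l²−L²−A²−y'²−z²)/(2L)=-0.1709
  √(A²+B²)=0.3912;  θ3 = -0.9759+2.0229 ≈ 1.0469

θ₁ = 0.1743, θ₂ = -0.0873, θ₃ = 1.0469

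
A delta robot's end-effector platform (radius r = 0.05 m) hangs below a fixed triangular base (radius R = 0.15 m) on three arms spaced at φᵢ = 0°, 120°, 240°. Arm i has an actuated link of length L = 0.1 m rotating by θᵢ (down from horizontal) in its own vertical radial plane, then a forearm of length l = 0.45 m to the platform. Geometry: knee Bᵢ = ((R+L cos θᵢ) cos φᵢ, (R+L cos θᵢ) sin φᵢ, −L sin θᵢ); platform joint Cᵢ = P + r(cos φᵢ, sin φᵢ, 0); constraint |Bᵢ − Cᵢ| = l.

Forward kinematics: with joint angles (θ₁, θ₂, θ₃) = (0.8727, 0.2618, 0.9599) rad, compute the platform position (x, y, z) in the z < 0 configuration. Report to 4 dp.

arm 1 at φ=0.0°: (R−r)+L cos θ1 = 0.1643;  O1 = (0.1643, 0.0000, -0.0766)
O2 = (0.1966·cos120.0°, 0.1966·sin120.0°, -0.0259) = (-0.0983, 0.1703, -0.0259)
φ3=240.0°: virtual centre (-0.0787, -0.1363, -0.0819), radius l
eliminate P² terms by subtracting sphere 1 from 2 and 3
plane₁₂: -0.5251x+0.3405y+0.1014z = 0.0065
Cramer: x(z) = -0.0042+0.0779z;  y(z) = 0.0125-0.1778z
sphere 1 gives Az²+Bz+C=0 with A=1.0377, B=0.1225, C=-0.1681;  B²−4AC=0.7127;  roots -0.4658, 0.3478;  negative root z = -0.4658
x = -0.0405, y = 0.0954

(-0.0405, 0.0954, -0.4658)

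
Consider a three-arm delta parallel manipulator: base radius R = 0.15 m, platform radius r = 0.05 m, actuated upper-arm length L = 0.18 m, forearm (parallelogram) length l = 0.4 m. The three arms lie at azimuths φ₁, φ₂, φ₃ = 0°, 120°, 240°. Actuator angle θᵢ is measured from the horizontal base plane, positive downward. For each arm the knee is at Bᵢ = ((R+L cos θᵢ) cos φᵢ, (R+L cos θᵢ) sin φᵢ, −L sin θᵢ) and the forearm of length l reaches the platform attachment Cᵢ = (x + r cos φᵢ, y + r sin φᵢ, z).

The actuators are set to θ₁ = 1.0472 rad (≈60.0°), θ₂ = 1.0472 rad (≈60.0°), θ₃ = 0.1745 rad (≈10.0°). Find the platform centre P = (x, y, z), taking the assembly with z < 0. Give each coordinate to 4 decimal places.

arm 1 at φ=0.0°: e+L cos θ1 = 0.1900;  centre 1 = (0.1900, 0.0000, -0.1559)
φ2=120.0°: virtual centre (-0.0950, 0.1645, -0.1559), radius l
φ3=240.0°: virtual centre (-0.1386, -0.2401, -0.0313), radius l
eliminate P² terms by subtracting sphere 1 from 2 and 3
[-0.5700 0.3291 0.0000]·P = 0.0000;  [-0.6573 -0.4802 0.2493]·P = 0.0175
Cramer: x(z) = -0.0117+0.1674z;  y(z) = -0.0203+0.2899z
sphere 1 gives Az²+Bz+C=0 with A=1.1121, B=0.2325, C=-0.0946;  B²−4AC=0.4748;  roots -0.4143, 0.2053;  negative root z = -0.4143
x = -0.0811, y = -0.1404

(-0.0811, -0.1404, -0.4143)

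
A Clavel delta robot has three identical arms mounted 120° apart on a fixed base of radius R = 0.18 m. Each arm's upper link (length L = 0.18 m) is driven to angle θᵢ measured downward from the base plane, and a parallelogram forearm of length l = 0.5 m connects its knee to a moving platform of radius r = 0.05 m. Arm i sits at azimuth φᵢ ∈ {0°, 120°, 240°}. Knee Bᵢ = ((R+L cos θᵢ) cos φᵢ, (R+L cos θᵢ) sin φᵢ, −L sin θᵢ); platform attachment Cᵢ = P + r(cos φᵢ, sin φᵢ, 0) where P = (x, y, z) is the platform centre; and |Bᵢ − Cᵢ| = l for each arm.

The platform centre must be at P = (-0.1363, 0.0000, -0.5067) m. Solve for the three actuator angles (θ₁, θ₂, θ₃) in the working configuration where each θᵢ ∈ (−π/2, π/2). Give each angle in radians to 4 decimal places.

θ₁ = 1.0473, θ₂ = 0.4363, θ₃ = 0.4363

arm 1 (φ=0.0°): x'=-0.1363, y'=0.0000
  A cos θ + B sin θ = C:  0.2663·cos θ + -0.5067·sin θ = -0.3057
  √(A²+B²)=0.5724;  θ1 = -1.0869+2.1342 ≈ 1.0473
arm 2 (φ=120.0°): x'=0.0681, y'=0.1180
  A cos θ + B sin θ = C:  0.0619·cos θ + -0.5067·sin θ = -0.1581
  θ2 = atan2(B,A) + arccos(C/0.5105) = 0.4363
rotate P by −φ3: (0.0682, -0.1180, -0.5067)
  A cos θ + B sin θ = C:  0.0618·cos θ + -0.5067·sin θ = -0.1581
  √(A²+B²)=0.5105;  θ3 = -1.4493+1.8856 ≈ 0.4363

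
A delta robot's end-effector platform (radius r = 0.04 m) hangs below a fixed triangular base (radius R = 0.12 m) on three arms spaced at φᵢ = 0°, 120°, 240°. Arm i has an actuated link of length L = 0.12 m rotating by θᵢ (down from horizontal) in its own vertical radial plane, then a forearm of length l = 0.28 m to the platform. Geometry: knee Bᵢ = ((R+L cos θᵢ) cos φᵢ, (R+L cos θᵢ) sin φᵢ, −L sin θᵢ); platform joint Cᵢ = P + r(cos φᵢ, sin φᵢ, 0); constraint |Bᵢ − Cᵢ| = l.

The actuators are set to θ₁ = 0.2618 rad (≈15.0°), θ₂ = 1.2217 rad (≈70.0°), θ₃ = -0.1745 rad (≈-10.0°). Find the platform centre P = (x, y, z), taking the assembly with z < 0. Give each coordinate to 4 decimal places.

(0.0387, -0.1340, -0.2200)

φ1=0.0°: virtual centre (0.1959, 0.0000, -0.0311), radius l
φ2=120.0°: virtual centre (-0.0605, 0.1048, -0.1128), radius l
φ3=240.0°: virtual centre (-0.0991, -0.1716, 0.0208), radius l
eliminate P² terms by subtracting sphere 1 from 2 and 3
linear system: -0.5129x+0.2097y = -0.0120−-0.1634z; -0.5900x+-0.3433y = 0.0004−0.1038z
Cramer: x(z) = 0.0135-0.1145z;  y(z) = -0.0242+0.4992z
quadratic in z: (1.2623)z²+(0.0797)z+(-0.0436)=0, √Δ=0.4757 → z ∈ {-0.2200, 0.1568}; z = -0.2200 (taking z<0)
x = 0.0387, y = -0.1340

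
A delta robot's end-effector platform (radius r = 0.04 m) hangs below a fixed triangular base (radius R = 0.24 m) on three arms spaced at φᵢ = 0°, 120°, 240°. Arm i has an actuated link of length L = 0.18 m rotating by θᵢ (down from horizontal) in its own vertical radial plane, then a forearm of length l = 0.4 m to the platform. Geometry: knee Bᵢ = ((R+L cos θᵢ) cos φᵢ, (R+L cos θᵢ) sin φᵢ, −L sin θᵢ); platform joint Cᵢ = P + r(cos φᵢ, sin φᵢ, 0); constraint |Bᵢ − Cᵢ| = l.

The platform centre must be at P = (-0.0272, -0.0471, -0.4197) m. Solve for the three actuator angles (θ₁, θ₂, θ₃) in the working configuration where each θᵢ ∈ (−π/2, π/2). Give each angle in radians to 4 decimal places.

arm 1 (φ=0.0°): x'=-0.0272, y'=-0.0471
  A=0.2272, B=-0.4197, C=(l²−L²−A²−y'²−z²)/(2L)=-0.2844
  γ=atan2(-0.4197,0.2272)=-1.0746;  ψ=arccos(-0.5959)=2.2092;  θ1=γ+ψ≈1.1346
φ2=120.0° → target in arm frame (-0.0272, 0.0471)
  e−x'=0.2272;  (l²−L²−(e−x')²−y'²−z²)/2L = -0.2844
  √(A²+B²)=0.4772;  θ2 = -1.0746+2.2092 ≈ 1.1345
arm 3 (φ=240.0°): x'=0.0544, y'=0.0000
  A cos θ + B sin θ = C:  0.1456·cos θ + -0.4197·sin θ = -0.1938
  γ=atan2(-0.4197,0.1456)=-1.2369;  ψ=arccos(-0.4361)=2.0221;  θ3=γ+ψ≈0.7852

θ₁ = 1.1346, θ₂ = 1.1345, θ₃ = 0.7852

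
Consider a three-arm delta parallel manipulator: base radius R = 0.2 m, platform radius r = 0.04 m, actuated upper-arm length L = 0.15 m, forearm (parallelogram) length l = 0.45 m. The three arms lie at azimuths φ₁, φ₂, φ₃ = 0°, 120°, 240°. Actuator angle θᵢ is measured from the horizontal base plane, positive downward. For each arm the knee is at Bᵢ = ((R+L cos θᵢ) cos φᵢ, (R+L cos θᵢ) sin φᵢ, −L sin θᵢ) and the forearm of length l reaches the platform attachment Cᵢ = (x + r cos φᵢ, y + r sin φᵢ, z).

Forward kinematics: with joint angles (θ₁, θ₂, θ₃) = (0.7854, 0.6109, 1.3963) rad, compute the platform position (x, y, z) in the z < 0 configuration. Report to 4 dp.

(0.0393, 0.1153, -0.4772)

O1 = (0.2661·cos0.0°, 0.2661·sin0.0°, -0.1061) = (0.2661, 0.0000, -0.1061)
φ2=120.0°: virtual centre (-0.1414, 0.2450, -0.0860), radius l
arm 3 at φ=240.0°: e+L cos θ3 = 0.1860;  O3 = (-0.0930, -0.1611, -0.1477)
subtract pairs → two planes through P
linear system: -0.8150x+0.4899y = 0.0054−0.0401z; -0.7182x+-0.3222y = -0.0256−-0.0833z
det = 0.6145;  x = 0.0176+-0.0454z,  y = 0.0402+-0.1573z
into |P−O₁|² = l²: 1.0268z² + 0.2220z + -0.1279 = 0;  Δ = 0.5746;  z = -0.4772 or 0.2610 → z<0 root = -0.4772
x = 0.0393, y = 0.1153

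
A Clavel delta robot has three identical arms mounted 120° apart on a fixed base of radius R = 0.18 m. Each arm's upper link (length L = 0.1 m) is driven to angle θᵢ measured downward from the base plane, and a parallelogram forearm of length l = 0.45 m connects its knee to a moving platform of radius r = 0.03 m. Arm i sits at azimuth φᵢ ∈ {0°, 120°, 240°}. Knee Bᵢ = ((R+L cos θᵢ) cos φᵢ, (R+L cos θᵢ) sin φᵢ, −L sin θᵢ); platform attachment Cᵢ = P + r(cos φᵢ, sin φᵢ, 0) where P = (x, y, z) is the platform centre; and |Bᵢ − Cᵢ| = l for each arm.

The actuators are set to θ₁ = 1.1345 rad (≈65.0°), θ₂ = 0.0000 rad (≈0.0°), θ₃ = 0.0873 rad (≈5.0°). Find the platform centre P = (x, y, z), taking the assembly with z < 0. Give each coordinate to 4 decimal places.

(-0.1357, 0.0081, -0.3987)

arm 1 at φ=0.0°: ρ1 = 0.1923;  S1 = (0.1923, 0.0000, -0.0906)
φ2=120.0°: virtual centre (-0.1250, 0.2165, 0.0000), radius l
φ3=240.0°: virtual centre (-0.1248, -0.2162, -0.0087), radius l
|S₂|²−|S₁|² = 0.0173;  |S₃|²−|S₁|² = 0.0172
[-0.6345 0.4330 0.1813]·P = 0.0173;  [-0.6341 -0.4324 0.1638]·P = 0.0172
Cramer: x(z) = -0.0272+0.2720z;  y(z) = 0.0001-0.0200z
sphere 1 gives Az²+Bz+C=0 with A=1.0744, B=0.0619, C=-0.1461;  B²−4AC=0.6318;  roots -0.3987, 0.3411;  negative root z = -0.3987
x = -0.1357, y = 0.0081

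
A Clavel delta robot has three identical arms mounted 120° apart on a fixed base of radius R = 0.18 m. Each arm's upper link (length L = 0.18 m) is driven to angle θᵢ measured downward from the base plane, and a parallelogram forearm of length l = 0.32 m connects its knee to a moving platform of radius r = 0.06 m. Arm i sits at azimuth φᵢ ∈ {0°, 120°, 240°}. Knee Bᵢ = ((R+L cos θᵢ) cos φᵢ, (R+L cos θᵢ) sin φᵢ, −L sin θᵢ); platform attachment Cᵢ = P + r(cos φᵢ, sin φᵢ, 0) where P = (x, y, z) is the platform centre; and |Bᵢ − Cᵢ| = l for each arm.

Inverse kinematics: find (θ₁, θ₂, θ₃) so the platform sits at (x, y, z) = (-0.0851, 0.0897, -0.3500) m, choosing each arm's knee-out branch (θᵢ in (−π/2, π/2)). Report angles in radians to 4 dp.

arm 1 (φ=0.0°): x'=-0.0851, y'=0.0897
  e−x'=0.2051;  (l²−L²−(e−x')²−y'²−z²)/2L = -0.2850
  √(A²+B²)=0.4057;  θ1 = -1.0407+2.3499 ≈ 1.3091
arm 2 (φ=120.0°): x'=0.1202, y'=0.0288
  A=-0.0002, B=-0.3500, C=(l²−L²−A²−y'²−z²)/(2L)=-0.1481
  √(A²+B²)=0.3500;  θ2 = -1.5715+2.0079 ≈ 0.4364
rotate P by −φ3: (-0.0351, -0.1185, -0.3500)
  A=0.1551, B=-0.3500, C=(l²−L²−A²−y'²−z²)/(2L)=-0.2517
  γ=atan2(-0.3500,0.1551)=-1.1536;  ψ=arccos(-0.6575)=2.2883;  θ3=γ+ψ≈1.1347

θ₁ = 1.3091, θ₂ = 0.4364, θ₃ = 1.1347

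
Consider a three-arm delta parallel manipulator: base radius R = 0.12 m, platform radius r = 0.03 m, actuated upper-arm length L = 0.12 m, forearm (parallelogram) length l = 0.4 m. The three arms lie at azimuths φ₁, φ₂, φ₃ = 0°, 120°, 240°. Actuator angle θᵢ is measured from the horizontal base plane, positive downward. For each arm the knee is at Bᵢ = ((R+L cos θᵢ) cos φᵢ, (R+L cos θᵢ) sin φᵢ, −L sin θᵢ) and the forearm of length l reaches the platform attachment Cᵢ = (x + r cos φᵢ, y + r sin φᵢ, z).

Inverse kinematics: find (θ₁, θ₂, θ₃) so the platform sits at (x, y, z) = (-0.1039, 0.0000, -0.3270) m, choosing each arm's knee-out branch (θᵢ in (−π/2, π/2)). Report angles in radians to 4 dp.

θ₁ = 0.5235, θ₂ = -0.2617, θ₃ = -0.2617

φ1=0.0° → target in arm frame (-0.1039, 0.0000)
  e−x'=0.1939;  (l²−L²−(e−x')²−y'²−z²)/2L = 0.0045
  √(A²+B²)=0.3802;  θ1 = -1.0356+1.5590 ≈ 0.5235
rotate P by −φ2: (0.0519, 0.0900, -0.3270)
  A=0.0381, B=-0.3270, C=(l²−L²−A²−y'²−z²)/(2L)=0.1214
  γ=atan2(-0.3270,0.0381)=-1.4550;  ψ=arccos(0.3686)=1.1932;  θ2=γ+ψ≈-0.2617
arm 3 (φ=240.0°): x'=0.0520, y'=-0.0900
  e−x'=0.0380;  (l²−L²−(e−x')²−y'²−z²)/2L = 0.1214
  √(A²+B²)=0.3292;  θ3 = -1.4550+1.1932 ≈ -0.2617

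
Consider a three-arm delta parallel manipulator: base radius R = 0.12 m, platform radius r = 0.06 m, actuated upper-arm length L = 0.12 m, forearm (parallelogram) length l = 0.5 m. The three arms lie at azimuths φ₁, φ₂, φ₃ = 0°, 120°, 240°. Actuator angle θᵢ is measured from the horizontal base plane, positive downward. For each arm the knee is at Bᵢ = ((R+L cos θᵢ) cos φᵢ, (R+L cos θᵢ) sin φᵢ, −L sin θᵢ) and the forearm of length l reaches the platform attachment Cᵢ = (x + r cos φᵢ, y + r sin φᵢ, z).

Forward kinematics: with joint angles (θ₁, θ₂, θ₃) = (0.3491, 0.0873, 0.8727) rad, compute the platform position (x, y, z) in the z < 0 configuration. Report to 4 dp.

φ1=0.0°: virtual centre (0.1728, 0.0000, -0.0410), radius l
φ2=120.0°: virtual centre (-0.0898, 0.1555, -0.0105), radius l
S3 = (0.1371·cos240.0°, 0.1371·sin240.0°, -0.0919) = (-0.0686, -0.1188, -0.0919)
eliminate P² terms by subtracting sphere 1 from 2 and 3
linear system: -0.5251x+0.3110y = 0.0008−0.0612z; -0.4827x+-0.2375y = -0.0043−-0.1018z
Cramer: x(z) = 0.0041-0.0623z;  y(z) = 0.0096-0.3019z
into |P−S₁|² = l²: 1.0950z² + 0.0973z + -0.2198 = 0;  Δ = 0.9721;  z = -0.4946 or 0.4058 → z<0 root = -0.4946
x = 0.0349, y = 0.1589

(0.0349, 0.1589, -0.4946)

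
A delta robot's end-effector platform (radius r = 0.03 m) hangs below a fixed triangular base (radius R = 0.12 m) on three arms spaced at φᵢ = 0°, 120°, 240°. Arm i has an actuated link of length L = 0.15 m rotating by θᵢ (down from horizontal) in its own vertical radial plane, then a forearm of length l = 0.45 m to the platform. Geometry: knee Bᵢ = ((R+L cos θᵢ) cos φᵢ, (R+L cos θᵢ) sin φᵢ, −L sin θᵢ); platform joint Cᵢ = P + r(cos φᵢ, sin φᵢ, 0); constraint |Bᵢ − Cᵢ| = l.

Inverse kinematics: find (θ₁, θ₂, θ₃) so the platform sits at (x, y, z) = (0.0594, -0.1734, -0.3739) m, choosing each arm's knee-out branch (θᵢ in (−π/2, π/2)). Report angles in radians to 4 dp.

φ1=0.0° → target in arm frame (0.0594, -0.1734)
  A=0.0306, B=-0.3739, C=(l²−L²−A²−y'²−z²)/(2L)=0.0306
  γ=atan2(-0.3739,0.0306)=-1.4891;  ψ=arccos(0.0817)=1.4890;  θ1=γ+ψ≈-0.0001
arm 2 (φ=120.0°): x'=-0.1799, y'=0.0353
  e−x'=0.2699;  (l²−L²−(e−x')²−y'²−z²)/2L = -0.1129
  √(A²+B²)=0.4611;  θ2 = -0.9456+1.8182 ≈ 0.8726
arm 3 (φ=240.0°): x'=0.1205, y'=0.1381
  A=-0.0305, B=-0.3739, C=(l²−L²−A²−y'²−z²)/(2L)=0.0673
  θ3 = atan2(B,A) + arccos(C/0.3751) = -0.2617

θ₁ = -0.0001, θ₂ = 0.8726, θ₃ = -0.2617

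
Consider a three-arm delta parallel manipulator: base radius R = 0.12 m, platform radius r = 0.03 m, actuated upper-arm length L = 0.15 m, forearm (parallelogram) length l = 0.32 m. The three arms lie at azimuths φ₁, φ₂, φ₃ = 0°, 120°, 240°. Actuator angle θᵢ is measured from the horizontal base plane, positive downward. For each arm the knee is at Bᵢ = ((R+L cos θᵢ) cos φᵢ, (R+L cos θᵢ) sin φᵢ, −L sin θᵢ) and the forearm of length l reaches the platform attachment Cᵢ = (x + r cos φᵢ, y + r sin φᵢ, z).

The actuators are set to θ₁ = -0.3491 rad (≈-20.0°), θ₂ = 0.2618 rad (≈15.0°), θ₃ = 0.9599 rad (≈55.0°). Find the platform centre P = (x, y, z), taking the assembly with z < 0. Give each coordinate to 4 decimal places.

arm 1 at φ=0.0°: (R−r)+L cos θ1 = 0.2310;  S1 = (0.2310, 0.0000, 0.0513)
φ2=120.0°: virtual centre (-0.1174, 0.2034, -0.0388), radius l
S3 = (0.1760·cos240.0°, 0.1760·sin240.0°, -0.1229) = (-0.0880, -0.1525, -0.1229)
subtract pairs → two planes through P
plane₁₂: -0.6968x+0.4068y+-0.1803z = 0.0007
Cramer: x(z) = 0.0081-0.4167z;  y(z) = 0.0155-0.2706z
into |P−S₁|² = l²: 1.2469z² + 0.0747z + -0.0498 = 0;  Δ = 0.2542;  z = -0.2321 or 0.1722 → z<0 root = -0.2321
x = 0.1048, y = 0.0784

(0.1048, 0.0784, -0.2321)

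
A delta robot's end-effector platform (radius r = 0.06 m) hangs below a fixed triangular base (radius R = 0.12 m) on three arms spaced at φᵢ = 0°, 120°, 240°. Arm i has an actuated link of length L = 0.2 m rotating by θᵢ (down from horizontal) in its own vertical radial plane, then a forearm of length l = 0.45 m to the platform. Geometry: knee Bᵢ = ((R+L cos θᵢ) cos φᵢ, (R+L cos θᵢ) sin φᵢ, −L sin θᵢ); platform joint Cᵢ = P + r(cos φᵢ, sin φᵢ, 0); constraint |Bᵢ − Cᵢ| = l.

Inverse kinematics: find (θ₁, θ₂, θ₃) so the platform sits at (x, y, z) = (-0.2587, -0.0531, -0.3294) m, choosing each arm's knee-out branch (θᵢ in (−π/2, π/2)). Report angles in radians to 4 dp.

rotate P by −φ1: (-0.2587, -0.0531, -0.3294)
  A=0.3187, B=-0.3294, C=(l²−L²−A²−y'²−z²)/(2L)=-0.1260
  √(A²+B²)=0.4583;  θ1 = -0.8019+1.8493 ≈ 1.0473
φ2=120.0° → target in arm frame (0.0834, 0.2506)
  e−x'=-0.0234;  (l²−L²−(e−x')²−y'²−z²)/2L = -0.0234
  θ2 = atan2(B,A) + arccos(C/0.3302) = 0.0000
rotate P by −φ3: (0.1753, -0.1975, -0.3294)
  e−x'=-0.1153;  (l²−L²−(e−x')²−y'²−z²)/2L = 0.0042
  θ3 = atan2(B,A) + arccos(C/0.3490) = -0.3489

θ₁ = 1.0473, θ₂ = 0.0000, θ₃ = -0.3489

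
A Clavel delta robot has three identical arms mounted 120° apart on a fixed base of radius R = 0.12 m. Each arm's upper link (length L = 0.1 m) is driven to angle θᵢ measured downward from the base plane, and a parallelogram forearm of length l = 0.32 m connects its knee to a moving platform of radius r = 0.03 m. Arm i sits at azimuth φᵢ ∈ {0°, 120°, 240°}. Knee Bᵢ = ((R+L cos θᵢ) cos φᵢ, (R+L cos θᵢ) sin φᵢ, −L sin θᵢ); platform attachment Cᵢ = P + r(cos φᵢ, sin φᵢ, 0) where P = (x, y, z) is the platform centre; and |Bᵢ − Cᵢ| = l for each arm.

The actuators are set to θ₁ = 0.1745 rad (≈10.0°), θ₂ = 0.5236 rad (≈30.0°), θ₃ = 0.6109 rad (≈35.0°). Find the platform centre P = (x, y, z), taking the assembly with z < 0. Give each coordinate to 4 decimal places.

(0.0446, 0.0091, -0.3031)

φ1=0.0°: virtual centre (0.1885, 0.0000, -0.0174), radius l
O2 = (0.1766·cos120.0°, 0.1766·sin120.0°, -0.0500) = (-0.0883, 0.1529, -0.0500)
φ3=240.0°: virtual centre (-0.0860, -0.1489, -0.0574), radius l
subtract pairs → two planes through P
linear system: -0.5536x+0.3059y = -0.0021−-0.0653z; -0.5489x+-0.2978y = -0.0030−-0.0800z
Cramer: x(z) = 0.0047-0.1320z;  y(z) = 0.0014-0.0254z
into |P−O₁|² = l²: 1.0181z² + 0.0832z + -0.0683 = 0;  Δ = 0.2851;  z = -0.3031 or 0.2214 → z<0 root = -0.3031
x = 0.0446, y = 0.0091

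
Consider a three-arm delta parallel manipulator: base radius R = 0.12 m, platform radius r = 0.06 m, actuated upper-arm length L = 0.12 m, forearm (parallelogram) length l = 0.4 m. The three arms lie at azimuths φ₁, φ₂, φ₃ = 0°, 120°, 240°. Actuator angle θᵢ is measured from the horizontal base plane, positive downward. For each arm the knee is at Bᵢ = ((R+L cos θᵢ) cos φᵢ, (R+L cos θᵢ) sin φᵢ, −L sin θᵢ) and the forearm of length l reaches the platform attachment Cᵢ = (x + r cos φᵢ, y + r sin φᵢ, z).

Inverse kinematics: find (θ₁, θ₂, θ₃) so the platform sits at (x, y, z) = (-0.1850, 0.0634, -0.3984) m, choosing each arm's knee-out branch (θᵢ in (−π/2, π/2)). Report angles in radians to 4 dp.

rotate P by −φ1: (-0.1850, 0.0634, -0.3984)
  A=0.2450, B=-0.3984, C=(l²−L²−A²−y'²−z²)/(2L)=-0.3215
  √(A²+B²)=0.4677;  θ1 = -1.0194+2.3288 ≈ 1.3093
arm 2 (φ=120.0°): x'=0.1474, y'=0.1285
  A cos θ + B sin θ = C:  -0.0874·cos θ + -0.3984·sin θ = -0.1553
  √(A²+B²)=0.4079;  θ2 = -1.7868+1.9615 ≈ 0.1747
arm 3 (φ=240.0°): x'=0.0376, y'=-0.1919
  e−x'=0.0224;  (l²−L²−(e−x')²−y'²−z²)/2L = -0.2102
  γ=atan2(-0.3984,0.0224)=-1.5146;  ψ=arccos(-0.5269)=2.1257;  θ3=γ+ψ≈0.6111

θ₁ = 1.3093, θ₂ = 0.1747, θ₃ = 0.6111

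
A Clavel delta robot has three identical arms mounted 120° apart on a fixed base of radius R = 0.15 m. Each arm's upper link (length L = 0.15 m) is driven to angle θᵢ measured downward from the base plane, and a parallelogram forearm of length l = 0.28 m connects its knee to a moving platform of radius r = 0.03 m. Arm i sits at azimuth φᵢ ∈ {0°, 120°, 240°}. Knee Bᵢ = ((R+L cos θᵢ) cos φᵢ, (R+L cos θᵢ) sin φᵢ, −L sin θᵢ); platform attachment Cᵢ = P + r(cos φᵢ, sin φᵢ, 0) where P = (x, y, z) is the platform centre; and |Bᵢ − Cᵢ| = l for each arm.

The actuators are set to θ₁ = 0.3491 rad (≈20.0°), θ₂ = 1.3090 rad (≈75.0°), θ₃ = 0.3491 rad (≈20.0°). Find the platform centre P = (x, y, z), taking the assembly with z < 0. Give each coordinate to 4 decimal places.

(0.0561, -0.0971, -0.2156)

arm 1 at φ=0.0°: ρ1 = 0.2610;  S1 = (0.2610, 0.0000, -0.0513)
φ2=120.0°: virtual centre (-0.0794, 0.1375, -0.1449), radius l
φ3=240.0°: virtual centre (-0.1305, -0.2260, -0.0513), radius l
|S₂|²−|S₁|² = -0.0245;  |S₃|²−|S₁|² = 0.0000
[-0.6807 0.2751 -0.1872]·P = -0.0245;  [-0.7829 -0.4520 0.0000]·P = 0.0000
Cramer: x(z) = 0.0212-0.1617z;  y(z) = -0.0367+0.2801z
sphere 1 gives Az²+Bz+C=0 with A=1.1046, B=0.1596, C=-0.0169;  B²−4AC=0.1003;  roots -0.2156, 0.0711;  negative root z = -0.2156
x = 0.0561, y = -0.0971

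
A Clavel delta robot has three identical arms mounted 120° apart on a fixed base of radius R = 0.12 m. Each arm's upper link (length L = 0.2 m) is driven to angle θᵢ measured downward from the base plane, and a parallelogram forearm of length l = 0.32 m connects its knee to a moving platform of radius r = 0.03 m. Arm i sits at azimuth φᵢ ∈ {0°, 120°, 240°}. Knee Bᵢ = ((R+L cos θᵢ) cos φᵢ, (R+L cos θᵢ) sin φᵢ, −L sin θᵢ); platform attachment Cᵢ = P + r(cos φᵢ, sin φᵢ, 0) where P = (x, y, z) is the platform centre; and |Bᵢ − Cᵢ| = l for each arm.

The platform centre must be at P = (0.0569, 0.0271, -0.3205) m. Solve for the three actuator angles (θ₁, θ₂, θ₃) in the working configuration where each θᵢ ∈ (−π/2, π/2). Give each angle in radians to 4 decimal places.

rotate P by −φ1: (0.0569, 0.0271, -0.3205)
  A cos θ + B sin θ = C:  0.0331·cos θ + -0.3205·sin θ = -0.1054
  γ=atan2(-0.3205,0.0331)=-1.4679;  ψ=arccos(-0.3270)=1.9040;  θ1=γ+ψ≈0.4361
rotate P by −φ2: (-0.0050, -0.0628, -0.3205)
  A cos θ + B sin θ = C:  0.0950·cos θ + -0.3205·sin θ = -0.1332
  θ2 = atan2(B,A) + arccos(C/0.3343) = 0.6980
φ3=240.0° → target in arm frame (-0.0519, 0.0357)
  A=0.1419, B=-0.3205, C=(l²−L²−A²−y'²−z²)/(2L)=-0.1543
  γ=atan2(-0.3205,0.1419)=-1.1539;  ψ=arccos(-0.4403)=2.0268;  θ3=γ+ψ≈0.8728

θ₁ = 0.4361, θ₂ = 0.6980, θ₃ = 0.8728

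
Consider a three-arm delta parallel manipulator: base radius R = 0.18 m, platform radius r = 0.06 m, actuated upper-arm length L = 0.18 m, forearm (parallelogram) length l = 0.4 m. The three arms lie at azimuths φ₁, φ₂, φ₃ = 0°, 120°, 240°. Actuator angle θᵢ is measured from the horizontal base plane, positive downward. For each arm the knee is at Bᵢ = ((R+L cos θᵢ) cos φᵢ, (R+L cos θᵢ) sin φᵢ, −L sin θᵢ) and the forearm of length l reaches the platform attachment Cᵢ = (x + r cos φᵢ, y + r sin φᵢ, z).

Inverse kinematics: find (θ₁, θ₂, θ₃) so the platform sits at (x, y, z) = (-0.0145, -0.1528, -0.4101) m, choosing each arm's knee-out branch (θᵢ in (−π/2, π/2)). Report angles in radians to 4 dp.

θ₁ = 0.8730, θ₂ = 1.2217, θ₃ = 0.2620

φ1=0.0° → target in arm frame (-0.0145, -0.1528)
  A cos θ + B sin θ = C:  0.1345·cos θ + -0.4101·sin θ = -0.2278
  √(A²+B²)=0.4316;  θ1 = -1.2539+2.1269 ≈ 0.8730
φ2=120.0° → target in arm frame (-0.1251, 0.0890)
  e−x'=0.2451;  (l²−L²−(e−x')²−y'²−z²)/2L = -0.3016
  γ=atan2(-0.4101,0.2451)=-1.0321;  ψ=arccos(-0.6312)=2.2539;  θ2=γ+ψ≈1.2217
φ3=240.0° → target in arm frame (0.1396, 0.0638)
  e−x'=-0.0196;  (l²−L²−(e−x')²−y'²−z²)/2L = -0.1251
  √(A²+B²)=0.4106;  θ3 = -1.6185+1.8805 ≈ 0.2620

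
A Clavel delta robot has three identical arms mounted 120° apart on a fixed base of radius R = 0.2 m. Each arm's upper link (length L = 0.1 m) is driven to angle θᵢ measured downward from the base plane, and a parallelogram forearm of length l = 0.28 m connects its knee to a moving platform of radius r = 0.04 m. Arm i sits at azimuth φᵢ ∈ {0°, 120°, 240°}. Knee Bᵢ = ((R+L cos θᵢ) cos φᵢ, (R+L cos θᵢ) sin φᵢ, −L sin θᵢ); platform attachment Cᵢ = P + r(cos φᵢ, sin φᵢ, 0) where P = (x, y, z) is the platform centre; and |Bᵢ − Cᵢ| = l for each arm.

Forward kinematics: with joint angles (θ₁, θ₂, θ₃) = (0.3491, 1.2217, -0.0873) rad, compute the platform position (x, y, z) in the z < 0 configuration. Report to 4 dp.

φ1=0.0°: virtual centre (0.2540, 0.0000, -0.0342), radius l
φ2=120.0°: virtual centre (-0.0971, 0.1682, -0.0940), radius l
O3 = (0.2596·cos240.0°, 0.2596·sin240.0°, 0.0087) = (-0.1298, -0.2248, 0.0087)
eliminate P² terms by subtracting sphere 1 from 2 and 3
linear system: -0.7021x+0.3364y = -0.0191−-0.1195z; -0.7676x+-0.4497y = 0.0018−0.0858z
Cramer: x(z) = 0.0139-0.0433z;  y(z) = -0.0278+0.2649z
quadratic in z: (1.0720)z²+(0.0745)z+(-0.0188)=0, √Δ=0.2938 → z ∈ {-0.1718, 0.1023}; z = -0.1718 (taking z<0)
x = 0.0214, y = -0.0733

(0.0214, -0.0733, -0.1718)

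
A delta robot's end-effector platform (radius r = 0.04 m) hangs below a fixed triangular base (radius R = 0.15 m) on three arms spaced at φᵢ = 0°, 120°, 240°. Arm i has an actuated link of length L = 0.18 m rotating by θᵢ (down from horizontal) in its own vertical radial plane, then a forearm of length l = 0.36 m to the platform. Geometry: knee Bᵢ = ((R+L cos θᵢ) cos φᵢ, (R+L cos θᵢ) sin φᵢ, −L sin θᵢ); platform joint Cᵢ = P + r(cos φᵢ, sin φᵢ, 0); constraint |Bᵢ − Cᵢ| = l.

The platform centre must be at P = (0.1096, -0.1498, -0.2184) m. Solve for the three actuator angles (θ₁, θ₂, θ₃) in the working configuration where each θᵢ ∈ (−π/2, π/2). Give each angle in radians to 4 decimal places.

θ₁ = -0.3495, θ₂ = 1.2220, θ₃ = -0.0873

arm 1 (φ=0.0°): x'=0.1096, y'=-0.1498
  A=0.0004, B=-0.2184, C=(l²−L²−A²−y'²−z²)/(2L)=0.0752
  θ1 = atan2(B,A) + arccos(C/0.2184) = -0.3495
rotate P by −φ2: (-0.1845, -0.0200, -0.2184)
  A=0.2945, B=-0.2184, C=(l²−L²−A²−y'²−z²)/(2L)=-0.1046
  √(A²+B²)=0.3667;  θ2 = -0.6381+1.8600 ≈ 1.2220
arm 3 (φ=240.0°): x'=0.0749, y'=0.1698
  A cos θ + B sin θ = C:  0.0351·cos θ + -0.2184·sin θ = 0.0540
  θ3 = atan2(B,A) + arccos(C/0.2212) = -0.0873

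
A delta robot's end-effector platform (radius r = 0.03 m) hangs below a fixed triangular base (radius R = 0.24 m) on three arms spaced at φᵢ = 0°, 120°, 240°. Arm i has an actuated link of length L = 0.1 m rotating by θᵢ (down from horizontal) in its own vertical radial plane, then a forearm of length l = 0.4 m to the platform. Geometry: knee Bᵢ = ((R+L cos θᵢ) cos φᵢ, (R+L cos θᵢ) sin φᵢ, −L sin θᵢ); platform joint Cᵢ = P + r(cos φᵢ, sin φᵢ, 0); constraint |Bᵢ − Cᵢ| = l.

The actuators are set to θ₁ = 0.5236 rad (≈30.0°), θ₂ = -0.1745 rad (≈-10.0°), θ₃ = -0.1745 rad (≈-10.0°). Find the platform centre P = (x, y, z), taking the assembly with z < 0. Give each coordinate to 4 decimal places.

(-0.0443, 0.0000, -0.2593)

arm 1 at φ=0.0°: ρ1 = 0.2966;  centre 1 = (0.2966, 0.0000, -0.0500)
centre 2 = (0.3085·cos120.0°, 0.3085·sin120.0°, 0.0174) = (-0.1542, 0.2672, 0.0174)
centre 3 = (0.3085·cos240.0°, 0.3085·sin240.0°, 0.0174) = (-0.1542, -0.2672, 0.0174)
eliminate P² terms by subtracting sphere 1 from 2 and 3
linear system: -0.9017x+0.5343y = 0.0050−0.1347z; -0.9017x+-0.5343y = 0.0050−0.1347z
det = 0.9636;  x = -0.0055+0.1494z,  y = 0.0000+0.0000z
sphere 1 gives Az²+Bz+C=0 with A=1.0223, B=0.0097, C=-0.0662;  B²−4AC=0.2709;  roots -0.2593, 0.2498;  negative root z = -0.2593
x = -0.0443, y = 0.0000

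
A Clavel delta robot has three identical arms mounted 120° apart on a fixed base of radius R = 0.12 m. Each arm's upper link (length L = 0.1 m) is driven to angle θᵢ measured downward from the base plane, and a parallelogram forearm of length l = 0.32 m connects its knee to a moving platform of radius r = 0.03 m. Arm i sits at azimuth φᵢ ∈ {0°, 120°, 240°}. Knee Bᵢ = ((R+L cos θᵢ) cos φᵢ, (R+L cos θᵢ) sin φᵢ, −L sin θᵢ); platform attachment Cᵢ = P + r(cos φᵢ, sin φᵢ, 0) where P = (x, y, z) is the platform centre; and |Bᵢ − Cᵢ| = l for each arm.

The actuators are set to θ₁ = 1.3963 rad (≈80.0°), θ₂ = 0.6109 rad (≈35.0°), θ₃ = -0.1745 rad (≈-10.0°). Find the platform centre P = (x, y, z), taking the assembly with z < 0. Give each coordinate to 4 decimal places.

(-0.1437, -0.0691, -0.2844)

φ1=0.0°: virtual centre (0.1074, 0.0000, -0.0985), radius l
O2 = (0.1719·cos120.0°, 0.1719·sin120.0°, -0.0574) = (-0.0860, 0.1489, -0.0574)
arm 3 at φ=240.0°: e+L cos θ3 = 0.1885;  O3 = (-0.0942, -0.1632, 0.0174)
|O₂|²−|O₁|² = 0.0116;  |O₃|²−|O₁|² = 0.0146
linear system: -0.3866x+0.2978y = 0.0116−0.0822z; -0.4032x+-0.3265y = 0.0146−0.2317z
Cramer: x(z) = -0.0331+0.3891z;  y(z) = -0.0039+0.2291z
sphere 1 gives Az²+Bz+C=0 with A=1.2039, B=0.0859, C=-0.0730;  B²−4AC=0.3588;  roots -0.2844, 0.2131;  negative root z = -0.2844
x = -0.1437, y = -0.0691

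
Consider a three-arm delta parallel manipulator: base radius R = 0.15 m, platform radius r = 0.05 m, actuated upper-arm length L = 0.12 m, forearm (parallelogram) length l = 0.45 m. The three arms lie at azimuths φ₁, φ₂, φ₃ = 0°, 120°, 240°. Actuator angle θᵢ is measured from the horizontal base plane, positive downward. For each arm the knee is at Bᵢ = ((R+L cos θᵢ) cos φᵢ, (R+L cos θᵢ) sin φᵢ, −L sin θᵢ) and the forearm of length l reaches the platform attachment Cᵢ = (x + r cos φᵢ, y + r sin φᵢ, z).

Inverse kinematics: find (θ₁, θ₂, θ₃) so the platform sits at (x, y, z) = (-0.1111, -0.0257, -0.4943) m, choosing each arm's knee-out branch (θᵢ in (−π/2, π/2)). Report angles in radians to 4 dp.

θ₁ = 1.3087, θ₂ = 0.7855, θ₃ = 0.6108

φ1=0.0° → target in arm frame (-0.1111, -0.0257)
  e−x'=0.2111;  (l²−L²−(e−x')²−y'²−z²)/2L = -0.4227
  θ1 = atan2(B,A) + arccos(C/0.5375) = 1.3087
φ2=120.0° → target in arm frame (0.0333, 0.1091)
  e−x'=0.0667;  (l²−L²−(e−x')²−y'²−z²)/2L = -0.3024
  √(A²+B²)=0.4988;  θ2 = -1.4367+2.2222 ≈ 0.7855
φ3=240.0° → target in arm frame (0.0778, -0.0834)
  A=0.0222, B=-0.4943, C=(l²−L²−A²−y'²−z²)/(2L)=-0.2653
  √(A²+B²)=0.4948;  θ3 = -1.5259+2.1367 ≈ 0.6108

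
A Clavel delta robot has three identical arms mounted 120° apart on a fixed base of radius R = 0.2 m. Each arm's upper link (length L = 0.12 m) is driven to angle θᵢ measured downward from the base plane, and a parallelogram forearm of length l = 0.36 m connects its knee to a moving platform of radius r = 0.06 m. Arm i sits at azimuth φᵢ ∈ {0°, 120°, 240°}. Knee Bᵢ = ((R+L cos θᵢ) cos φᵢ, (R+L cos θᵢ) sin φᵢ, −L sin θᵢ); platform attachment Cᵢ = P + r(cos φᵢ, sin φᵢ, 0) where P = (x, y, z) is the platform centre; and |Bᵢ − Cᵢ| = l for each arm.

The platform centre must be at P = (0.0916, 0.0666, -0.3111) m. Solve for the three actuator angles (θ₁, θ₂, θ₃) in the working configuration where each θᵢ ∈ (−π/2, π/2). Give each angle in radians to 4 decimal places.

rotate P by −φ1: (0.0916, 0.0666, -0.3111)
  e−x'=0.0484;  (l²−L²−(e−x')²−y'²−z²)/2L = 0.0485
  √(A²+B²)=0.3148;  θ1 = -1.4165+1.4162 ≈ -0.0003
φ2=120.0° → target in arm frame (0.0119, -0.1126)
  A cos θ + B sin θ = C:  0.1281·cos θ + -0.3111·sin θ = -0.0445
  θ2 = atan2(B,A) + arccos(C/0.3365) = 0.5234
arm 3 (φ=240.0°): x'=-0.1035, y'=0.0460
  A=0.2435, B=-0.3111, C=(l²−L²−A²−y'²−z²)/(2L)=-0.1791
  √(A²+B²)=0.3950;  θ3 = -0.9067+2.0413 ≈ 1.1346

θ₁ = -0.0003, θ₂ = 0.5234, θ₃ = 1.1346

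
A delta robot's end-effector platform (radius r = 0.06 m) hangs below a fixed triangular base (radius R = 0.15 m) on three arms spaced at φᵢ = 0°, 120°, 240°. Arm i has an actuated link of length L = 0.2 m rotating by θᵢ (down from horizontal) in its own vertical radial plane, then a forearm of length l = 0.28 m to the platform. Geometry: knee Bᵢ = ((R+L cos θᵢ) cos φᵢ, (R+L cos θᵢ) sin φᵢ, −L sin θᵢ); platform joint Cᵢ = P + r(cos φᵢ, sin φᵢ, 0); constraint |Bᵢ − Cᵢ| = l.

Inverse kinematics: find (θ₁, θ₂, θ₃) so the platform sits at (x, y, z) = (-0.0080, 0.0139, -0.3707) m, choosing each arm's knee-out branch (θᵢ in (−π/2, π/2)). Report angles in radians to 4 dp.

φ1=0.0° → target in arm frame (-0.0080, 0.0139)
  e−x'=0.0980;  (l²−L²−(e−x')²−y'²−z²)/2L = -0.2720
  γ=atan2(-0.3707,0.0980)=-1.3123;  ψ=arccos(-0.7095)=2.3596;  θ1=γ+ψ≈1.0472
rotate P by −φ2: (0.0160, 0.0000, -0.3707)
  A cos θ + B sin θ = C:  0.0740·cos θ + -0.3707·sin θ = -0.2612
  θ2 = atan2(B,A) + arccos(C/0.3780) = 0.9599
φ3=240.0° → target in arm frame (-0.0080, -0.0139)
  A=0.0980, B=-0.3707, C=(l²−L²−A²−y'²−z²)/(2L)=-0.2721
  √(A²+B²)=0.3834;  θ3 = -1.3122+2.3596 ≈ 1.0473

θ₁ = 1.0472, θ₂ = 0.9599, θ₃ = 1.0473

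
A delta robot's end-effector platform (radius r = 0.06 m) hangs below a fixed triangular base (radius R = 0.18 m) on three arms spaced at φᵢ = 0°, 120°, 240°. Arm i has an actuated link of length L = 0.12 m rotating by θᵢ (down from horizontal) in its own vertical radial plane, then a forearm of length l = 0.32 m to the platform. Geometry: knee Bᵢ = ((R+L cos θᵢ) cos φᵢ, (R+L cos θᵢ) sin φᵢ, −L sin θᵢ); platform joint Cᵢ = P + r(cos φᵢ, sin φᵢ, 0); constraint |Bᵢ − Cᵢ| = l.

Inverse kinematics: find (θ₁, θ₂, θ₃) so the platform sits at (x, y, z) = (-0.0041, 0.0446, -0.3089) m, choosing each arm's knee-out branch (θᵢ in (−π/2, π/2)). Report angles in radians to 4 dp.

rotate P by −φ1: (-0.0041, 0.0446, -0.3089)
  A=0.1241, B=-0.3089, C=(l²−L²−A²−y'²−z²)/(2L)=-0.1034
  γ=atan2(-0.3089,0.1241)=-1.1888;  ψ=arccos(-0.3105)=1.8865;  θ1=γ+ψ≈0.6978
rotate P by −φ2: (0.0407, -0.0187, -0.3089)
  A cos θ + B sin θ = C:  0.0793·cos θ + -0.3089·sin θ = -0.0586
  θ2 = atan2(B,A) + arccos(C/0.3189) = 0.4362
rotate P by −φ3: (-0.0366, -0.0259, -0.3089)
  A=0.1566, B=-0.3089, C=(l²−L²−A²−y'²−z²)/(2L)=-0.1358
  γ=atan2(-0.3089,0.1566)=-1.1017;  ψ=arccos(-0.3923)=1.9739;  θ3=γ+ψ≈0.8722

θ₁ = 0.6978, θ₂ = 0.4362, θ₃ = 0.8722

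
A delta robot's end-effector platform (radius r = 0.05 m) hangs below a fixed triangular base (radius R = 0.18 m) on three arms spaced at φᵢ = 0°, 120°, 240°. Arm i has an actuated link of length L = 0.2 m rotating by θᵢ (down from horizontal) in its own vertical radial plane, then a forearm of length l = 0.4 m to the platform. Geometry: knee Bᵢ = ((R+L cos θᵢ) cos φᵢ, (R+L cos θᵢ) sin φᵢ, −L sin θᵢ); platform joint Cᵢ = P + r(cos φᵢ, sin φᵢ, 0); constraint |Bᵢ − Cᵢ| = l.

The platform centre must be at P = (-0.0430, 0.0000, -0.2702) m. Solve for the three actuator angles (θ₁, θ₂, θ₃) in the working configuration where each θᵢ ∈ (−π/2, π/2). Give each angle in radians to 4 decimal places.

θ₁ = 0.4362, θ₂ = 0.0871, θ₃ = 0.0871

rotate P by −φ1: (-0.0430, 0.0000, -0.2702)
  A cos θ + B sin θ = C:  0.1730·cos θ + -0.2702·sin θ = 0.0427
  θ1 = atan2(B,A) + arccos(C/0.3208) = 0.4362
φ2=120.0° → target in arm frame (0.0215, 0.0372)
  A cos θ + B sin θ = C:  0.1085·cos θ + -0.2702·sin θ = 0.0846
  √(A²+B²)=0.2912;  θ2 = -1.1890+1.2761 ≈ 0.0871
arm 3 (φ=240.0°): x'=0.0215, y'=-0.0372
  A=0.1085, B=-0.2702, C=(l²−L²−A²−y'²−z²)/(2L)=0.0846
  θ3 = atan2(B,A) + arccos(C/0.2912) = 0.0871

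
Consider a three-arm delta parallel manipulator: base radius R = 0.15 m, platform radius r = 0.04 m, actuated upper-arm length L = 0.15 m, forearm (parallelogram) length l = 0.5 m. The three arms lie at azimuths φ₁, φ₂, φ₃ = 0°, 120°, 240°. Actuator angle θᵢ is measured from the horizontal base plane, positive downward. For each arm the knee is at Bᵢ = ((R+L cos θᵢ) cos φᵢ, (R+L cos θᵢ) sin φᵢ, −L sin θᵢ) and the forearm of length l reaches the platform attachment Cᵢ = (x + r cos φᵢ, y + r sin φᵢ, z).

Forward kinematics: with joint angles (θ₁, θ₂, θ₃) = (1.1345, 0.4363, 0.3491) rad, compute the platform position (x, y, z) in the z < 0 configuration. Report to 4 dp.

(-0.1615, -0.0146, -0.5069)

centre 1 = (0.1734·cos0.0°, 0.1734·sin0.0°, -0.1359) = (0.1734, 0.0000, -0.1359)
arm 2 at φ=120.0°: (R−r)+L cos θ2 = 0.2459;  centre 2 = (-0.1230, 0.2130, -0.0634)
φ3=240.0°: virtual centre (-0.1255, -0.2173, -0.0513), radius l
eliminate P² terms by subtracting sphere 1 from 2 and 3
plane₁₂: -0.5927x+0.4260y+0.1451z = 0.0160
det = 0.5123;  x = -0.0277+0.2639z,  y = -0.0011+0.0265z
quadratic in z: (1.0704)z²+(0.1657)z+(-0.1911)=0, √Δ=0.9195 → z ∈ {-0.5069, 0.3521}; z = -0.5069 (taking z<0)
x = -0.1615, y = -0.0146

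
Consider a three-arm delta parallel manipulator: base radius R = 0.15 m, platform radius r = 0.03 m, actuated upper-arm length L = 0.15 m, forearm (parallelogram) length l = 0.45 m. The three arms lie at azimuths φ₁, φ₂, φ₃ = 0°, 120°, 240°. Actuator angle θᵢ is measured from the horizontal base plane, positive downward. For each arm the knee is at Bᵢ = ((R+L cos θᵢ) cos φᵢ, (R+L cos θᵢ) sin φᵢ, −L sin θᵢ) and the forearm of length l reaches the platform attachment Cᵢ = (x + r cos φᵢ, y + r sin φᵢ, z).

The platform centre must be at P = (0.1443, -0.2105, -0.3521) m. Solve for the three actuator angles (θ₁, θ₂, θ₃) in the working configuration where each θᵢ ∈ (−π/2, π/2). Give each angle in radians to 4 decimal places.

θ₁ = -0.1742, θ₂ = 1.3967, θ₃ = 0.0003

rotate P by −φ1: (0.1443, -0.2105, -0.3521)
  A=-0.0243, B=-0.3521, C=(l²−L²−A²−y'²−z²)/(2L)=0.0371
  θ1 = atan2(B,A) + arccos(C/0.3529) = -0.1742
rotate P by −φ2: (-0.2544, -0.0197, -0.3521)
  A cos θ + B sin θ = C:  0.3744·cos θ + -0.3521·sin θ = -0.2819
  θ2 = atan2(B,A) + arccos(C/0.5140) = 1.3967
φ3=240.0° → target in arm frame (0.1101, 0.2302)
  e−x'=0.0099;  (l²−L²−(e−x')²−y'²−z²)/2L = 0.0098
  γ=atan2(-0.3521,0.0099)=-1.5428;  ψ=arccos(0.0277)=1.5431;  θ3=γ+ψ≈0.0003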